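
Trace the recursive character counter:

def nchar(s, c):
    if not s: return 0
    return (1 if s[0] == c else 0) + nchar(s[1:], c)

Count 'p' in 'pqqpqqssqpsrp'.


s[0]='p' == 'p' -> 1
s[0]='q' != 'p' -> 0
s[0]='q' != 'p' -> 0
s[0]='p' == 'p' -> 1
s[0]='q' != 'p' -> 0
s[0]='q' != 'p' -> 0
s[0]='s' != 'p' -> 0
s[0]='s' != 'p' -> 0
s[0]='q' != 'p' -> 0
s[0]='p' == 'p' -> 1
s[0]='s' != 'p' -> 0
s[0]='r' != 'p' -> 0
s[0]='p' == 'p' -> 1
Sum: 1 + 0 + 0 + 1 + 0 + 0 + 0 + 0 + 0 + 1 + 0 + 0 + 1 = 4

4


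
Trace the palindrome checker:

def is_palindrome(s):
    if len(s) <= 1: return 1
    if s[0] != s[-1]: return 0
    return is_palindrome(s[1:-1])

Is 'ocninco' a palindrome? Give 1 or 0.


is_palindrome('ocninco'): s[0]='o' == s[-1]='o' -> check is_palindrome('cninc')
is_palindrome('cninc'): s[0]='c' == s[-1]='c' -> check is_palindrome('nin')
is_palindrome('nin'): s[0]='n' == s[-1]='n' -> check is_palindrome('i')
is_palindrome('i'): len <= 1 -> return 1  (base case)
Result: 1 (palindrome)

1


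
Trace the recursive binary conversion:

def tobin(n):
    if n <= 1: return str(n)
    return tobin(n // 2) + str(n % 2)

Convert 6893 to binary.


tobin(6893) = tobin(3446) + '1'
tobin(3446) = tobin(1723) + '0'
tobin(1723) = tobin(861) + '1'
tobin(861) = tobin(430) + '1'
tobin(430) = tobin(215) + '0'
tobin(215) = tobin(107) + '1'
tobin(107) = tobin(53) + '1'
tobin(53) = tobin(26) + '1'
tobin(26) = tobin(13) + '0'
tobin(13) = tobin(6) + '1'
tobin(6) = tobin(3) + '0'
tobin(3) = tobin(1) + '1'
tobin(1) = '1'  (base case)
Concatenating: '1' + '1' + '0' + '1' + '0' + '1' + '1' + '1' + '0' + '1' + '1' + '0' + '1' = '1101011101101'

1101011101101


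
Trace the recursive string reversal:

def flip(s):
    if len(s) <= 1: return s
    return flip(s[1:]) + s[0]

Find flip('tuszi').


flip('tuszi') = flip('uszi') + 't'
flip('uszi') = flip('szi') + 'u'
flip('szi') = flip('zi') + 's'
flip('zi') = flip('i') + 'z'
flip('i') = 'i'  (base case)
Concatenating: 'i' + 'z' + 's' + 'u' + 't' = 'izsut'

izsut


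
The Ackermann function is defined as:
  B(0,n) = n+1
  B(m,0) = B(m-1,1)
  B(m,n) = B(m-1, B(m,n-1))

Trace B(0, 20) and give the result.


B(0, 20) = 21
Result: B(0, 20) = 21

21


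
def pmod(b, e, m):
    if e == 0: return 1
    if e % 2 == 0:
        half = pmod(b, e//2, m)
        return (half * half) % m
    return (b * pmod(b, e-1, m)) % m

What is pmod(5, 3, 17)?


pmod(5, 3, 17): e is odd, compute pmod(5, 2, 17)
  pmod(5, 2, 17): e is even, compute pmod(5, 1, 17)
    pmod(5, 1, 17): e is odd, compute pmod(5, 0, 17)
      pmod(5, 0, 17) = 1
    (5 * 1) % 17 = 5
  half=5, (5*5) % 17 = 8
(5 * 8) % 17 = 6

6


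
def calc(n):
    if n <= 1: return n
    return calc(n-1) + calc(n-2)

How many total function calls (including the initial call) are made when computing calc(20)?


Let C(n) = total calls for calc(n)
C(0) = 1, C(1) = 1
C(2) = 1 + C(1) + C(0) = 1 + 1 + 1 = 3
C(3) = 1 + C(2) + C(1) = 1 + 3 + 1 = 5
C(4) = 1 + C(3) + C(2) = 1 + 5 + 3 = 9
C(5) = 1 + C(4) + C(3) = 1 + 9 + 5 = 15
C(6) = 1 + C(5) + C(4) = 1 + 15 + 9 = 25
C(7) = 1 + C(6) + C(5) = 1 + 25 + 15 = 41
C(8) = 1 + C(7) + C(6) = 1 + 41 + 25 = 67
C(9) = 1 + C(8) + C(7) = 1 + 67 + 41 = 109
C(10) = 1 + C(9) + C(8) = 1 + 109 + 67 = 177
C(11) = 1 + C(10) + C(9) = 1 + 177 + 109 = 287
C(12) = 1 + C(11) + C(10) = 1 + 287 + 177 = 465
C(13) = 1 + C(12) + C(11) = 1 + 465 + 287 = 753
C(14) = 1 + C(13) + C(12) = 1 + 753 + 465 = 1219
C(15) = 1 + C(14) + C(13) = 1 + 1219 + 753 = 1973
C(16) = 1 + C(15) + C(14) = 1 + 1973 + 1219 = 3193
C(17) = 1 + C(16) + C(15) = 1 + 3193 + 1973 = 5167
C(18) = 1 + C(17) + C(16) = 1 + 5167 + 3193 = 8361
C(19) = 1 + C(18) + C(17) = 1 + 8361 + 5167 = 13529
C(20) = 1 + C(19) + C(18) = 1 + 13529 + 8361 = 21891

21891


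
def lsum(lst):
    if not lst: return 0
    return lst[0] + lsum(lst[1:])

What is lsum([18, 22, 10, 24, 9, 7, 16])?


lsum([18, 22, 10, 24, 9, 7, 16]) = 18 + lsum([22, 10, 24, 9, 7, 16])
lsum([22, 10, 24, 9, 7, 16]) = 22 + lsum([10, 24, 9, 7, 16])
lsum([10, 24, 9, 7, 16]) = 10 + lsum([24, 9, 7, 16])
lsum([24, 9, 7, 16]) = 24 + lsum([9, 7, 16])
lsum([9, 7, 16]) = 9 + lsum([7, 16])
lsum([7, 16]) = 7 + lsum([16])
lsum([16]) = 16 + lsum([])
lsum([]) = 0  (base case)
Total: 18 + 22 + 10 + 24 + 9 + 7 + 16 + 0 = 106

106


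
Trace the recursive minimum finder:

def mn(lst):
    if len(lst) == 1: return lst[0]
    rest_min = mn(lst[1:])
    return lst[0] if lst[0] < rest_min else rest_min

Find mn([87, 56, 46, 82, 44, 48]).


mn([87, 56, 46, 82, 44, 48]): compare 87 with mn([56, 46, 82, 44, 48])
mn([56, 46, 82, 44, 48]): compare 56 with mn([46, 82, 44, 48])
mn([46, 82, 44, 48]): compare 46 with mn([82, 44, 48])
mn([82, 44, 48]): compare 82 with mn([44, 48])
mn([44, 48]): compare 44 with mn([48])
mn([48]) = 48  (base case)
Compare 44 with 48 -> 44
Compare 82 with 44 -> 44
Compare 46 with 44 -> 44
Compare 56 with 44 -> 44
Compare 87 with 44 -> 44

44


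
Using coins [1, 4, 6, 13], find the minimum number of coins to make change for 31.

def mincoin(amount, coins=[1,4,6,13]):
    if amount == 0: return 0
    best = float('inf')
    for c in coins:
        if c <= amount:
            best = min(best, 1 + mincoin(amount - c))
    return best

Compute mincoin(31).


Building up with DP:
mincoin(0) = 0
mincoin(1) = min(1+mincoin(0)=1+0=1) = 1
mincoin(2) = min(1+mincoin(1)=1+1=2) = 2
mincoin(3) = min(1+mincoin(2)=1+2=3) = 3
mincoin(4) = min(1+mincoin(3)=1+3=4, 1+mincoin(0)=1+0=1) = 1
mincoin(5) = min(1+mincoin(4)=1+1=2, 1+mincoin(1)=1+1=2) = 2
mincoin(6) = min(1+mincoin(5)=1+2=3, 1+mincoin(2)=1+2=3, 1+mincoin(0)=1+0=1) = 1
mincoin(7) = min(1+mincoin(6)=1+1=2, 1+mincoin(3)=1+3=4, 1+mincoin(1)=1+1=2) = 2
mincoin(8) = min(1+mincoin(7)=1+2=3, 1+mincoin(4)=1+1=2, 1+mincoin(2)=1+2=3) = 2
mincoin(9) = min(1+mincoin(8)=1+2=3, 1+mincoin(5)=1+2=3, 1+mincoin(3)=1+3=4) = 3
mincoin(10) = min(1+mincoin(9)=1+3=4, 1+mincoin(6)=1+1=2, 1+mincoin(4)=1+1=2) = 2
mincoin(11) = min(1+mincoin(10)=1+2=3, 1+mincoin(7)=1+2=3, 1+mincoin(5)=1+2=3) = 3
mincoin(12) = min(1+mincoin(11)=1+3=4, 1+mincoin(8)=1+2=3, 1+mincoin(6)=1+1=2) = 2
mincoin(13) = min(1+mincoin(12)=1+2=3, 1+mincoin(9)=1+3=4, 1+mincoin(7)=1+2=3, 1+mincoin(0)=1+0=1) = 1
mincoin(14) = min(1+mincoin(13)=1+1=2, 1+mincoin(10)=1+2=3, 1+mincoin(8)=1+2=3, 1+mincoin(1)=1+1=2) = 2
mincoin(15) = min(1+mincoin(14)=1+2=3, 1+mincoin(11)=1+3=4, 1+mincoin(9)=1+3=4, 1+mincoin(2)=1+2=3) = 3
mincoin(16) = min(1+mincoin(15)=1+3=4, 1+mincoin(12)=1+2=3, 1+mincoin(10)=1+2=3, 1+mincoin(3)=1+3=4) = 3
mincoin(17) = min(1+mincoin(16)=1+3=4, 1+mincoin(13)=1+1=2, 1+mincoin(11)=1+3=4, 1+mincoin(4)=1+1=2) = 2
mincoin(18) = min(1+mincoin(17)=1+2=3, 1+mincoin(14)=1+2=3, 1+mincoin(12)=1+2=3, 1+mincoin(5)=1+2=3) = 3
mincoin(19) = min(1+mincoin(18)=1+3=4, 1+mincoin(15)=1+3=4, 1+mincoin(13)=1+1=2, 1+mincoin(6)=1+1=2) = 2
mincoin(20) = min(1+mincoin(19)=1+2=3, 1+mincoin(16)=1+3=4, 1+mincoin(14)=1+2=3, 1+mincoin(7)=1+2=3) = 3
mincoin(21) = min(1+mincoin(20)=1+3=4, 1+mincoin(17)=1+2=3, 1+mincoin(15)=1+3=4, 1+mincoin(8)=1+2=3) = 3
mincoin(22) = min(1+mincoin(21)=1+3=4, 1+mincoin(18)=1+3=4, 1+mincoin(16)=1+3=4, 1+mincoin(9)=1+3=4) = 4
mincoin(23) = min(1+mincoin(22)=1+4=5, 1+mincoin(19)=1+2=3, 1+mincoin(17)=1+2=3, 1+mincoin(10)=1+2=3) = 3
mincoin(24) = min(1+mincoin(23)=1+3=4, 1+mincoin(20)=1+3=4, 1+mincoin(18)=1+3=4, 1+mincoin(11)=1+3=4) = 4
mincoin(25) = min(1+mincoin(24)=1+4=5, 1+mincoin(21)=1+3=4, 1+mincoin(19)=1+2=3, 1+mincoin(12)=1+2=3) = 3
mincoin(26) = min(1+mincoin(25)=1+3=4, 1+mincoin(22)=1+4=5, 1+mincoin(20)=1+3=4, 1+mincoin(13)=1+1=2) = 2
mincoin(27) = min(1+mincoin(26)=1+2=3, 1+mincoin(23)=1+3=4, 1+mincoin(21)=1+3=4, 1+mincoin(14)=1+2=3) = 3
mincoin(28) = min(1+mincoin(27)=1+3=4, 1+mincoin(24)=1+4=5, 1+mincoin(22)=1+4=5, 1+mincoin(15)=1+3=4) = 4
mincoin(29) = min(1+mincoin(28)=1+4=5, 1+mincoin(25)=1+3=4, 1+mincoin(23)=1+3=4, 1+mincoin(16)=1+3=4) = 4
mincoin(30) = min(1+mincoin(29)=1+4=5, 1+mincoin(26)=1+2=3, 1+mincoin(24)=1+4=5, 1+mincoin(17)=1+2=3) = 3
mincoin(31) = min(1+mincoin(30)=1+3=4, 1+mincoin(27)=1+3=4, 1+mincoin(25)=1+3=4, 1+mincoin(18)=1+3=4) = 4

4


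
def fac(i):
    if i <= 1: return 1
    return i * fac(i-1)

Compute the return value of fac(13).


fac(13)
= 13 * fac(12)
= 13 * 12 * fac(11)
= 13 * 12 * 11 * fac(10)
= 13 * 12 * 11 * 10 * fac(9)
= 13 * 12 * 11 * 10 * 9 * fac(8)
= 13 * 12 * 11 * 10 * 9 * 8 * fac(7)
= 13 * 12 * 11 * 10 * 9 * 8 * 7 * fac(6)
= 13 * 12 * 11 * 10 * 9 * 8 * 7 * 6 * fac(5)
= 13 * 12 * 11 * 10 * 9 * 8 * 7 * 6 * 5 * fac(4)
= 13 * 12 * 11 * 10 * 9 * 8 * 7 * 6 * 5 * 4 * fac(3)
= 13 * 12 * 11 * 10 * 9 * 8 * 7 * 6 * 5 * 4 * 3 * fac(2)
= 13 * 12 * 11 * 10 * 9 * 8 * 7 * 6 * 5 * 4 * 3 * 2 * fac(1)
= 13 * 12 * 11 * 10 * 9 * 8 * 7 * 6 * 5 * 4 * 3 * 2 * 1
= 6227020800

6227020800


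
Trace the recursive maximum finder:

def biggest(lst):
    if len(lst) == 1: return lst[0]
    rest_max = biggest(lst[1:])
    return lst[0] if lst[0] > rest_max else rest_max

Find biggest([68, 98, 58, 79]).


biggest([68, 98, 58, 79]): compare 68 with biggest([98, 58, 79])
biggest([98, 58, 79]): compare 98 with biggest([58, 79])
biggest([58, 79]): compare 58 with biggest([79])
biggest([79]) = 79  (base case)
Compare 58 with 79 -> 79
Compare 98 with 79 -> 98
Compare 68 with 98 -> 98

98


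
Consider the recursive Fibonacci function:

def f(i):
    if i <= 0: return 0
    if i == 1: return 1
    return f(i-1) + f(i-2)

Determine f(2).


Computing f(2) bottom-up:
f(0) = 0
f(1) = 1
f(2) = f(1) + f(0) = 1 + 0 = 1

1


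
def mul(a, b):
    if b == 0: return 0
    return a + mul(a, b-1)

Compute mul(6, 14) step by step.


mul(6, 14) = 6 + mul(6, 13)
mul(6, 13) = 6 + mul(6, 12)
mul(6, 12) = 6 + mul(6, 11)
mul(6, 11) = 6 + mul(6, 10)
mul(6, 10) = 6 + mul(6, 9)
mul(6, 9) = 6 + mul(6, 8)
mul(6, 8) = 6 + mul(6, 7)
mul(6, 7) = 6 + mul(6, 6)
mul(6, 6) = 6 + mul(6, 5)
mul(6, 5) = 6 + mul(6, 4)
mul(6, 4) = 6 + mul(6, 3)
mul(6, 3) = 6 + mul(6, 2)
mul(6, 2) = 6 + mul(6, 1)
mul(6, 1) = 6 + mul(6, 0)
mul(6, 0) = 0  (base case)
Total: 6 + 6 + 6 + 6 + 6 + 6 + 6 + 6 + 6 + 6 + 6 + 6 + 6 + 6 + 0 = 84

84


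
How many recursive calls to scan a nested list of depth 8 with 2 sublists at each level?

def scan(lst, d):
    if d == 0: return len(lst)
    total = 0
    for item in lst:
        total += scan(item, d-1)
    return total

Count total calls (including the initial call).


At depth 0 (root): 1 call
At depth 1: each of 1 parents calls scan on 2 children = 2 calls
At depth 2: each of 2 parents calls scan on 2 children = 4 calls
At depth 3: each of 4 parents calls scan on 2 children = 8 calls
At depth 4: each of 8 parents calls scan on 2 children = 16 calls
At depth 5: each of 16 parents calls scan on 2 children = 32 calls
At depth 6: each of 32 parents calls scan on 2 children = 64 calls
At depth 7: each of 64 parents calls scan on 2 children = 128 calls
At depth 8: each of 128 parents calls scan on 2 children = 256 calls
Total: 1 + 2 + 4 + 8 + 16 + 32 + 64 + 128 + 256 = 511

511


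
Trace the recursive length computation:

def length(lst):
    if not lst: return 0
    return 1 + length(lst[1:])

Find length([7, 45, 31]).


length([7, 45, 31]) = 1 + length([45, 31])
length([45, 31]) = 1 + length([31])
length([31]) = 1 + length([])
length([]) = 0  (base case)
Unwinding: 1 + 1 + 1 + 0 = 3

3


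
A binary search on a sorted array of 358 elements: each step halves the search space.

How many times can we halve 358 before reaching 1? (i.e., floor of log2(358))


358 / 2 = 179
179 / 2 = 89
89 / 2 = 44
44 / 2 = 22
22 / 2 = 11
11 / 2 = 5
5 / 2 = 2
2 / 2 = 1
Reached 1 after 8 halvings

8


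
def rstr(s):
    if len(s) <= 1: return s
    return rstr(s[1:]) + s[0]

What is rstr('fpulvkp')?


rstr('fpulvkp') = rstr('pulvkp') + 'f'
rstr('pulvkp') = rstr('ulvkp') + 'p'
rstr('ulvkp') = rstr('lvkp') + 'u'
rstr('lvkp') = rstr('vkp') + 'l'
rstr('vkp') = rstr('kp') + 'v'
rstr('kp') = rstr('p') + 'k'
rstr('p') = 'p'  (base case)
Concatenating: 'p' + 'k' + 'v' + 'l' + 'u' + 'p' + 'f' = 'pkvlupf'

pkvlupf


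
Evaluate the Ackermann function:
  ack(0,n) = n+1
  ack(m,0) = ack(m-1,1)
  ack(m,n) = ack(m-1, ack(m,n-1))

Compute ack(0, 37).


ack(0, 37) = 38
Result: ack(0, 37) = 38

38


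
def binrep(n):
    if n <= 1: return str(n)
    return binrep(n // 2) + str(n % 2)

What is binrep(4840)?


binrep(4840) = binrep(2420) + '0'
binrep(2420) = binrep(1210) + '0'
binrep(1210) = binrep(605) + '0'
binrep(605) = binrep(302) + '1'
binrep(302) = binrep(151) + '0'
binrep(151) = binrep(75) + '1'
binrep(75) = binrep(37) + '1'
binrep(37) = binrep(18) + '1'
binrep(18) = binrep(9) + '0'
binrep(9) = binrep(4) + '1'
binrep(4) = binrep(2) + '0'
binrep(2) = binrep(1) + '0'
binrep(1) = '1'  (base case)
Concatenating: '1' + '0' + '0' + '1' + '0' + '1' + '1' + '1' + '0' + '1' + '0' + '0' + '0' = '1001011101000'

1001011101000


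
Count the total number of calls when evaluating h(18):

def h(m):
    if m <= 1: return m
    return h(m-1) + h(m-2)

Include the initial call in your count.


Let C(n) = total calls for h(n)
C(0) = 1, C(1) = 1
C(2) = 1 + C(1) + C(0) = 1 + 1 + 1 = 3
C(3) = 1 + C(2) + C(1) = 1 + 3 + 1 = 5
C(4) = 1 + C(3) + C(2) = 1 + 5 + 3 = 9
C(5) = 1 + C(4) + C(3) = 1 + 9 + 5 = 15
C(6) = 1 + C(5) + C(4) = 1 + 15 + 9 = 25
C(7) = 1 + C(6) + C(5) = 1 + 25 + 15 = 41
C(8) = 1 + C(7) + C(6) = 1 + 41 + 25 = 67
C(9) = 1 + C(8) + C(7) = 1 + 67 + 41 = 109
C(10) = 1 + C(9) + C(8) = 1 + 109 + 67 = 177
C(11) = 1 + C(10) + C(9) = 1 + 177 + 109 = 287
C(12) = 1 + C(11) + C(10) = 1 + 287 + 177 = 465
C(13) = 1 + C(12) + C(11) = 1 + 465 + 287 = 753
C(14) = 1 + C(13) + C(12) = 1 + 753 + 465 = 1219
C(15) = 1 + C(14) + C(13) = 1 + 1219 + 753 = 1973
C(16) = 1 + C(15) + C(14) = 1 + 1973 + 1219 = 3193
C(17) = 1 + C(16) + C(15) = 1 + 3193 + 1973 = 5167
C(18) = 1 + C(17) + C(16) = 1 + 5167 + 3193 = 8361

8361


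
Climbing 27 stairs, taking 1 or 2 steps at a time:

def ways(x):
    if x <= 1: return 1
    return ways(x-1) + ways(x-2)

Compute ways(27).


Building up from base cases:
ways(0) = 1
ways(1) = 1
ways(2) = ways(1) + ways(0) = 1 + 1 = 2
ways(3) = ways(2) + ways(1) = 2 + 1 = 3
ways(4) = ways(3) + ways(2) = 3 + 2 = 5
ways(5) = ways(4) + ways(3) = 5 + 3 = 8
ways(6) = ways(5) + ways(4) = 8 + 5 = 13
ways(7) = ways(6) + ways(5) = 13 + 8 = 21
ways(8) = ways(7) + ways(6) = 21 + 13 = 34
ways(9) = ways(8) + ways(7) = 34 + 21 = 55
ways(10) = ways(9) + ways(8) = 55 + 34 = 89
ways(11) = ways(10) + ways(9) = 89 + 55 = 144
ways(12) = ways(11) + ways(10) = 144 + 89 = 233
ways(13) = ways(12) + ways(11) = 233 + 144 = 377
ways(14) = ways(13) + ways(12) = 377 + 233 = 610
ways(15) = ways(14) + ways(13) = 610 + 377 = 987
ways(16) = ways(15) + ways(14) = 987 + 610 = 1597
ways(17) = ways(16) + ways(15) = 1597 + 987 = 2584
ways(18) = ways(17) + ways(16) = 2584 + 1597 = 4181
ways(19) = ways(18) + ways(17) = 4181 + 2584 = 6765
ways(20) = ways(19) + ways(18) = 6765 + 4181 = 10946
ways(21) = ways(20) + ways(19) = 10946 + 6765 = 17711
ways(22) = ways(21) + ways(20) = 17711 + 10946 = 28657
ways(23) = ways(22) + ways(21) = 28657 + 17711 = 46368
ways(24) = ways(23) + ways(22) = 46368 + 28657 = 75025
ways(25) = ways(24) + ways(23) = 75025 + 46368 = 121393
ways(26) = ways(25) + ways(24) = 121393 + 75025 = 196418
ways(27) = ways(26) + ways(25) = 196418 + 121393 = 317811

317811


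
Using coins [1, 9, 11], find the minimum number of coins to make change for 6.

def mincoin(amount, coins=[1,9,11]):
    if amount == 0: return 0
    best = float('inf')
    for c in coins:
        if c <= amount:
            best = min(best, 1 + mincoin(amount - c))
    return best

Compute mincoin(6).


Building up with DP:
mincoin(0) = 0
mincoin(1) = min(1+mincoin(0)=1+0=1) = 1
mincoin(2) = min(1+mincoin(1)=1+1=2) = 2
mincoin(3) = min(1+mincoin(2)=1+2=3) = 3
mincoin(4) = min(1+mincoin(3)=1+3=4) = 4
mincoin(5) = min(1+mincoin(4)=1+4=5) = 5
mincoin(6) = min(1+mincoin(5)=1+5=6) = 6

6


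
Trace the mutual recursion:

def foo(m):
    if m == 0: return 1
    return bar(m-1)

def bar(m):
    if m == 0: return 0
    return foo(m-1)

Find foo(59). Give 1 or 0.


foo(59) = bar(58)
bar(58) = foo(57)
foo(57) = bar(56)
bar(56) = foo(55)
foo(55) = bar(54)
bar(54) = foo(53)
foo(53) = bar(52)
bar(52) = foo(51)
foo(51) = bar(50)
bar(50) = foo(49)
foo(49) = bar(48)
bar(48) = foo(47)
foo(47) = bar(46)
bar(46) = foo(45)
foo(45) = bar(44)
bar(44) = foo(43)
foo(43) = bar(42)
bar(42) = foo(41)
foo(41) = bar(40)
bar(40) = foo(39)
foo(39) = bar(38)
bar(38) = foo(37)
foo(37) = bar(36)
bar(36) = foo(35)
foo(35) = bar(34)
bar(34) = foo(33)
foo(33) = bar(32)
bar(32) = foo(31)
foo(31) = bar(30)
bar(30) = foo(29)
foo(29) = bar(28)
bar(28) = foo(27)
foo(27) = bar(26)
bar(26) = foo(25)
foo(25) = bar(24)
bar(24) = foo(23)
foo(23) = bar(22)
bar(22) = foo(21)
foo(21) = bar(20)
bar(20) = foo(19)
foo(19) = bar(18)
bar(18) = foo(17)
foo(17) = bar(16)
bar(16) = foo(15)
foo(15) = bar(14)
bar(14) = foo(13)
foo(13) = bar(12)
bar(12) = foo(11)
foo(11) = bar(10)
bar(10) = foo(9)
foo(9) = bar(8)
bar(8) = foo(7)
foo(7) = bar(6)
bar(6) = foo(5)
foo(5) = bar(4)
bar(4) = foo(3)
foo(3) = bar(2)
bar(2) = foo(1)
foo(1) = bar(0)
bar(0) = 0  (base case)
Result: 0

0


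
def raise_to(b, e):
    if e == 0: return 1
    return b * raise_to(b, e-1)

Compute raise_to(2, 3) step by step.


raise_to(2, 3)
= 2 * raise_to(2, 2)
= 2 * 2 * raise_to(2, 1)
= 2 * 2 * 2 * raise_to(2, 0)
= 2 * 2 * 2 * 1
= 8

8


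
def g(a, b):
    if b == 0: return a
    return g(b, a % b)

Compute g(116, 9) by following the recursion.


g(116, 9) = g(9, 8)
g(9, 8) = g(8, 1)
g(8, 1) = g(1, 0)
g(1, 0) = 1  (base case)

1


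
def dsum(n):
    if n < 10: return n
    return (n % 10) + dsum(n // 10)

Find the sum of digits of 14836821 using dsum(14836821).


dsum(14836821) = 1 + dsum(1483682)
dsum(1483682) = 2 + dsum(148368)
dsum(148368) = 8 + dsum(14836)
dsum(14836) = 6 + dsum(1483)
dsum(1483) = 3 + dsum(148)
dsum(148) = 8 + dsum(14)
dsum(14) = 4 + dsum(1)
dsum(1) = 1  (base case)
Total: 1 + 2 + 8 + 6 + 3 + 8 + 4 + 1 = 33

33


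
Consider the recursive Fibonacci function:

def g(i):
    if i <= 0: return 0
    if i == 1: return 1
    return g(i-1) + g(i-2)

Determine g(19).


Computing g(19) bottom-up:
g(0) = 0
g(1) = 1
g(2) = g(1) + g(0) = 1 + 0 = 1
g(3) = g(2) + g(1) = 1 + 1 = 2
g(4) = g(3) + g(2) = 2 + 1 = 3
g(5) = g(4) + g(3) = 3 + 2 = 5
g(6) = g(5) + g(4) = 5 + 3 = 8
g(7) = g(6) + g(5) = 8 + 5 = 13
g(8) = g(7) + g(6) = 13 + 8 = 21
g(9) = g(8) + g(7) = 21 + 13 = 34
g(10) = g(9) + g(8) = 34 + 21 = 55
g(11) = g(10) + g(9) = 55 + 34 = 89
g(12) = g(11) + g(10) = 89 + 55 = 144
g(13) = g(12) + g(11) = 144 + 89 = 233
g(14) = g(13) + g(12) = 233 + 144 = 377
g(15) = g(14) + g(13) = 377 + 233 = 610
g(16) = g(15) + g(14) = 610 + 377 = 987
g(17) = g(16) + g(15) = 987 + 610 = 1597
g(18) = g(17) + g(16) = 1597 + 987 = 2584
g(19) = g(18) + g(17) = 2584 + 1597 = 4181

4181


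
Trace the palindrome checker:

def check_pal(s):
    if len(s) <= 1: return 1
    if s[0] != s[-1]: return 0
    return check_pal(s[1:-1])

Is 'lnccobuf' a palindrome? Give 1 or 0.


check_pal('lnccobuf'): s[0]='l' != s[-1]='f' -> return 0
Result: 0 (not a palindrome)

0


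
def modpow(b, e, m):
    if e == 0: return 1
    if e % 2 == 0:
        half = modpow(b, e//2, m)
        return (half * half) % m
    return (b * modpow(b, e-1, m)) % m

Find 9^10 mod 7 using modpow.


modpow(9, 10, 7): e is even, compute modpow(9, 5, 7)
  modpow(9, 5, 7): e is odd, compute modpow(9, 4, 7)
    modpow(9, 4, 7): e is even, compute modpow(9, 2, 7)
      modpow(9, 2, 7): e is even, compute modpow(9, 1, 7)
        modpow(9, 1, 7): e is odd, compute modpow(9, 0, 7)
          modpow(9, 0, 7) = 1
        (9 * 1) % 7 = 2
      half=2, (2*2) % 7 = 4
    half=4, (4*4) % 7 = 2
  (9 * 2) % 7 = 4
half=4, (4*4) % 7 = 2

2


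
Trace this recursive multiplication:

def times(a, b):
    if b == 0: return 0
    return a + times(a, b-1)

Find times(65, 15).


times(65, 15) = 65 + times(65, 14)
times(65, 14) = 65 + times(65, 13)
times(65, 13) = 65 + times(65, 12)
times(65, 12) = 65 + times(65, 11)
times(65, 11) = 65 + times(65, 10)
times(65, 10) = 65 + times(65, 9)
times(65, 9) = 65 + times(65, 8)
times(65, 8) = 65 + times(65, 7)
times(65, 7) = 65 + times(65, 6)
times(65, 6) = 65 + times(65, 5)
times(65, 5) = 65 + times(65, 4)
times(65, 4) = 65 + times(65, 3)
times(65, 3) = 65 + times(65, 2)
times(65, 2) = 65 + times(65, 1)
times(65, 1) = 65 + times(65, 0)
times(65, 0) = 0  (base case)
Total: 65 + 65 + 65 + 65 + 65 + 65 + 65 + 65 + 65 + 65 + 65 + 65 + 65 + 65 + 65 + 0 = 975

975


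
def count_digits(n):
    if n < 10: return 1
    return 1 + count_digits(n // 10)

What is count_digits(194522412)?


count_digits(194522412) = 1 + count_digits(19452241)
count_digits(19452241) = 1 + count_digits(1945224)
count_digits(1945224) = 1 + count_digits(194522)
count_digits(194522) = 1 + count_digits(19452)
count_digits(19452) = 1 + count_digits(1945)
count_digits(1945) = 1 + count_digits(194)
count_digits(194) = 1 + count_digits(19)
count_digits(19) = 1 + count_digits(1)
count_digits(1) = 1  (base case: 1 < 10)
Unwinding: 1 + 1 + 1 + 1 + 1 + 1 + 1 + 1 + 1 = 9

9


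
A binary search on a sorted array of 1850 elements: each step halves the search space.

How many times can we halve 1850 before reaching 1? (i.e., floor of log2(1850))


1850 / 2 = 925
925 / 2 = 462
462 / 2 = 231
231 / 2 = 115
115 / 2 = 57
57 / 2 = 28
28 / 2 = 14
14 / 2 = 7
7 / 2 = 3
3 / 2 = 1
Reached 1 after 10 halvings

10


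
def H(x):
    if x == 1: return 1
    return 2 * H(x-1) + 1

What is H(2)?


H(2) = 2 * H(1) + 1
H(1) = 1  (base case)
H(2) = 2 * 1 + 1 = 3

3


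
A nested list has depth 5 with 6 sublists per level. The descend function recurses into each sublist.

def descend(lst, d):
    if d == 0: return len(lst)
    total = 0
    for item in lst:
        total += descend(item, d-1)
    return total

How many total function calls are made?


At depth 0 (root): 1 call
At depth 1: each of 1 parents calls descend on 6 children = 6 calls
At depth 2: each of 6 parents calls descend on 6 children = 36 calls
At depth 3: each of 36 parents calls descend on 6 children = 216 calls
At depth 4: each of 216 parents calls descend on 6 children = 1296 calls
At depth 5: each of 1296 parents calls descend on 6 children = 7776 calls
Total: 1 + 6 + 36 + 216 + 1296 + 7776 = 9331

9331


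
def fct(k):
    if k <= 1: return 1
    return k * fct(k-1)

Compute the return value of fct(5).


fct(5)
= 5 * fct(4)
= 5 * 4 * fct(3)
= 5 * 4 * 3 * fct(2)
= 5 * 4 * 3 * 2 * fct(1)
= 5 * 4 * 3 * 2 * 1
= 120

120


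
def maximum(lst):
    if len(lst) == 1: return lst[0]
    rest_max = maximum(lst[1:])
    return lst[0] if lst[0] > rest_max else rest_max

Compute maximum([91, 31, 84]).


maximum([91, 31, 84]): compare 91 with maximum([31, 84])
maximum([31, 84]): compare 31 with maximum([84])
maximum([84]) = 84  (base case)
Compare 31 with 84 -> 84
Compare 91 with 84 -> 91

91


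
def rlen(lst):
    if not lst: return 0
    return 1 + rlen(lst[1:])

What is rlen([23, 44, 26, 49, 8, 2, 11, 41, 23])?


rlen([23, 44, 26, 49, 8, 2, 11, 41, 23]) = 1 + rlen([44, 26, 49, 8, 2, 11, 41, 23])
rlen([44, 26, 49, 8, 2, 11, 41, 23]) = 1 + rlen([26, 49, 8, 2, 11, 41, 23])
rlen([26, 49, 8, 2, 11, 41, 23]) = 1 + rlen([49, 8, 2, 11, 41, 23])
rlen([49, 8, 2, 11, 41, 23]) = 1 + rlen([8, 2, 11, 41, 23])
rlen([8, 2, 11, 41, 23]) = 1 + rlen([2, 11, 41, 23])
rlen([2, 11, 41, 23]) = 1 + rlen([11, 41, 23])
rlen([11, 41, 23]) = 1 + rlen([41, 23])
rlen([41, 23]) = 1 + rlen([23])
rlen([23]) = 1 + rlen([])
rlen([]) = 0  (base case)
Unwinding: 1 + 1 + 1 + 1 + 1 + 1 + 1 + 1 + 1 + 0 = 9

9


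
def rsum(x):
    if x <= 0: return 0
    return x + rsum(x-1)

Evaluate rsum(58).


rsum(58)
= 58 + 57 + 56 + 55 + 54 + 53 + 52 + 51 + 50 + 49 + 48 + 47 + 46 + 45 + 44 + 43 + 42 + 41 + 40 + 39 + 38 + 37 + 36 + 35 + 34 + 33 + 32 + 31 + 30 + 29 + 28 + 27 + 26 + 25 + 24 + 23 + 22 + 21 + 20 + 19 + 18 + 17 + 16 + 15 + 14 + 13 + 12 + 11 + 10 + 9 + 8 + 7 + 6 + 5 + 4 + 3 + 2 + 1 + rsum(0)
= 58 + 57 + 56 + 55 + 54 + 53 + 52 + 51 + 50 + 49 + 48 + 47 + 46 + 45 + 44 + 43 + 42 + 41 + 40 + 39 + 38 + 37 + 36 + 35 + 34 + 33 + 32 + 31 + 30 + 29 + 28 + 27 + 26 + 25 + 24 + 23 + 22 + 21 + 20 + 19 + 18 + 17 + 16 + 15 + 14 + 13 + 12 + 11 + 10 + 9 + 8 + 7 + 6 + 5 + 4 + 3 + 2 + 1 + 0
= 1711

1711


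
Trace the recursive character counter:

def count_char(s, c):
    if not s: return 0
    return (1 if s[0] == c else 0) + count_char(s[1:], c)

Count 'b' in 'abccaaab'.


s[0]='a' != 'b' -> 0
s[0]='b' == 'b' -> 1
s[0]='c' != 'b' -> 0
s[0]='c' != 'b' -> 0
s[0]='a' != 'b' -> 0
s[0]='a' != 'b' -> 0
s[0]='a' != 'b' -> 0
s[0]='b' == 'b' -> 1
Sum: 0 + 1 + 0 + 0 + 0 + 0 + 0 + 1 = 2

2


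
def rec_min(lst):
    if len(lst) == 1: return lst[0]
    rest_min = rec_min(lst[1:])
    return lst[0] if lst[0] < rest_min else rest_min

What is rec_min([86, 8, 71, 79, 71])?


rec_min([86, 8, 71, 79, 71]): compare 86 with rec_min([8, 71, 79, 71])
rec_min([8, 71, 79, 71]): compare 8 with rec_min([71, 79, 71])
rec_min([71, 79, 71]): compare 71 with rec_min([79, 71])
rec_min([79, 71]): compare 79 with rec_min([71])
rec_min([71]) = 71  (base case)
Compare 79 with 71 -> 71
Compare 71 with 71 -> 71
Compare 8 with 71 -> 8
Compare 86 with 8 -> 8

8


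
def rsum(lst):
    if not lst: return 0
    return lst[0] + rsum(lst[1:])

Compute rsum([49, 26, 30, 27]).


rsum([49, 26, 30, 27]) = 49 + rsum([26, 30, 27])
rsum([26, 30, 27]) = 26 + rsum([30, 27])
rsum([30, 27]) = 30 + rsum([27])
rsum([27]) = 27 + rsum([])
rsum([]) = 0  (base case)
Total: 49 + 26 + 30 + 27 + 0 = 132

132


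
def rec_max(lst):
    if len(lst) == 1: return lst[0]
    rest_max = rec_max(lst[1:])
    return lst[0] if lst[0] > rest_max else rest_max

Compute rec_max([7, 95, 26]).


rec_max([7, 95, 26]): compare 7 with rec_max([95, 26])
rec_max([95, 26]): compare 95 with rec_max([26])
rec_max([26]) = 26  (base case)
Compare 95 with 26 -> 95
Compare 7 with 95 -> 95

95


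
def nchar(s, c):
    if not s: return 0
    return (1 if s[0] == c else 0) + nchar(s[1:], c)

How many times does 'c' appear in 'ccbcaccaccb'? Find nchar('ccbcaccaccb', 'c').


s[0]='c' == 'c' -> 1
s[0]='c' == 'c' -> 1
s[0]='b' != 'c' -> 0
s[0]='c' == 'c' -> 1
s[0]='a' != 'c' -> 0
s[0]='c' == 'c' -> 1
s[0]='c' == 'c' -> 1
s[0]='a' != 'c' -> 0
s[0]='c' == 'c' -> 1
s[0]='c' == 'c' -> 1
s[0]='b' != 'c' -> 0
Sum: 1 + 1 + 0 + 1 + 0 + 1 + 1 + 0 + 1 + 1 + 0 = 7

7


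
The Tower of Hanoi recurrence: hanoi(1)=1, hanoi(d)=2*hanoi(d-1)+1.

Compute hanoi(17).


hanoi(17) = 2 * hanoi(16) + 1
hanoi(16) = 2 * hanoi(15) + 1
hanoi(15) = 2 * hanoi(14) + 1
hanoi(14) = 2 * hanoi(13) + 1
hanoi(13) = 2 * hanoi(12) + 1
hanoi(12) = 2 * hanoi(11) + 1
hanoi(11) = 2 * hanoi(10) + 1
hanoi(10) = 2 * hanoi(9) + 1
hanoi(9) = 2 * hanoi(8) + 1
hanoi(8) = 2 * hanoi(7) + 1
hanoi(7) = 2 * hanoi(6) + 1
hanoi(6) = 2 * hanoi(5) + 1
hanoi(5) = 2 * hanoi(4) + 1
hanoi(4) = 2 * hanoi(3) + 1
hanoi(3) = 2 * hanoi(2) + 1
hanoi(2) = 2 * hanoi(1) + 1
hanoi(1) = 1  (base case)
hanoi(2) = 2 * 1 + 1 = 3
hanoi(3) = 2 * 3 + 1 = 7
hanoi(4) = 2 * 7 + 1 = 15
hanoi(5) = 2 * 15 + 1 = 31
hanoi(6) = 2 * 31 + 1 = 63
hanoi(7) = 2 * 63 + 1 = 127
hanoi(8) = 2 * 127 + 1 = 255
hanoi(9) = 2 * 255 + 1 = 511
hanoi(10) = 2 * 511 + 1 = 1023
hanoi(11) = 2 * 1023 + 1 = 2047
hanoi(12) = 2 * 2047 + 1 = 4095
hanoi(13) = 2 * 4095 + 1 = 8191
hanoi(14) = 2 * 8191 + 1 = 16383
hanoi(15) = 2 * 16383 + 1 = 32767
hanoi(16) = 2 * 32767 + 1 = 65535
hanoi(17) = 2 * 65535 + 1 = 131071

131071


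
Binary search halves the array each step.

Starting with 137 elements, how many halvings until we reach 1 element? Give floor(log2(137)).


137 / 2 = 68
68 / 2 = 34
34 / 2 = 17
17 / 2 = 8
8 / 2 = 4
4 / 2 = 2
2 / 2 = 1
Reached 1 after 7 halvings

7


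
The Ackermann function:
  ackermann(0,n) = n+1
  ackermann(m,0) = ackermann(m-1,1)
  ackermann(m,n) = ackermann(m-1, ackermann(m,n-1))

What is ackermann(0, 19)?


ackermann(0, 19) = 20
Result: ackermann(0, 19) = 20

20


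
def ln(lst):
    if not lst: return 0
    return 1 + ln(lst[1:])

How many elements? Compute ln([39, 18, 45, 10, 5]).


ln([39, 18, 45, 10, 5]) = 1 + ln([18, 45, 10, 5])
ln([18, 45, 10, 5]) = 1 + ln([45, 10, 5])
ln([45, 10, 5]) = 1 + ln([10, 5])
ln([10, 5]) = 1 + ln([5])
ln([5]) = 1 + ln([])
ln([]) = 0  (base case)
Unwinding: 1 + 1 + 1 + 1 + 1 + 0 = 5

5


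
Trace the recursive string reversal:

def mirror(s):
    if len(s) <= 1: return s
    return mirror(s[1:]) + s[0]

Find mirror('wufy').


mirror('wufy') = mirror('ufy') + 'w'
mirror('ufy') = mirror('fy') + 'u'
mirror('fy') = mirror('y') + 'f'
mirror('y') = 'y'  (base case)
Concatenating: 'y' + 'f' + 'u' + 'w' = 'yfuw'

yfuw


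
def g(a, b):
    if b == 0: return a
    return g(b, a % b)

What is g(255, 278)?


g(255, 278) = g(278, 255)
g(278, 255) = g(255, 23)
g(255, 23) = g(23, 2)
g(23, 2) = g(2, 1)
g(2, 1) = g(1, 0)
g(1, 0) = 1  (base case)

1


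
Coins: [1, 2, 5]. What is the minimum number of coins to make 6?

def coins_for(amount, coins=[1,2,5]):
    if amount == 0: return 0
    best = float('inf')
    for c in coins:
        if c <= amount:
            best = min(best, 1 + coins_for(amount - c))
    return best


Building up with DP:
coins_for(0) = 0
coins_for(1) = min(1+coins_for(0)=1+0=1) = 1
coins_for(2) = min(1+coins_for(1)=1+1=2, 1+coins_for(0)=1+0=1) = 1
coins_for(3) = min(1+coins_for(2)=1+1=2, 1+coins_for(1)=1+1=2) = 2
coins_for(4) = min(1+coins_for(3)=1+2=3, 1+coins_for(2)=1+1=2) = 2
coins_for(5) = min(1+coins_for(4)=1+2=3, 1+coins_for(3)=1+2=3, 1+coins_for(0)=1+0=1) = 1
coins_for(6) = min(1+coins_for(5)=1+1=2, 1+coins_for(4)=1+2=3, 1+coins_for(1)=1+1=2) = 2

2


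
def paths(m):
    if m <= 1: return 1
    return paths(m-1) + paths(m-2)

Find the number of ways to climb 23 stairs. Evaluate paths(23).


Building up from base cases:
paths(0) = 1
paths(1) = 1
paths(2) = paths(1) + paths(0) = 1 + 1 = 2
paths(3) = paths(2) + paths(1) = 2 + 1 = 3
paths(4) = paths(3) + paths(2) = 3 + 2 = 5
paths(5) = paths(4) + paths(3) = 5 + 3 = 8
paths(6) = paths(5) + paths(4) = 8 + 5 = 13
paths(7) = paths(6) + paths(5) = 13 + 8 = 21
paths(8) = paths(7) + paths(6) = 21 + 13 = 34
paths(9) = paths(8) + paths(7) = 34 + 21 = 55
paths(10) = paths(9) + paths(8) = 55 + 34 = 89
paths(11) = paths(10) + paths(9) = 89 + 55 = 144
paths(12) = paths(11) + paths(10) = 144 + 89 = 233
paths(13) = paths(12) + paths(11) = 233 + 144 = 377
paths(14) = paths(13) + paths(12) = 377 + 233 = 610
paths(15) = paths(14) + paths(13) = 610 + 377 = 987
paths(16) = paths(15) + paths(14) = 987 + 610 = 1597
paths(17) = paths(16) + paths(15) = 1597 + 987 = 2584
paths(18) = paths(17) + paths(16) = 2584 + 1597 = 4181
paths(19) = paths(18) + paths(17) = 4181 + 2584 = 6765
paths(20) = paths(19) + paths(18) = 6765 + 4181 = 10946
paths(21) = paths(20) + paths(19) = 10946 + 6765 = 17711
paths(22) = paths(21) + paths(20) = 17711 + 10946 = 28657
paths(23) = paths(22) + paths(21) = 28657 + 17711 = 46368

46368


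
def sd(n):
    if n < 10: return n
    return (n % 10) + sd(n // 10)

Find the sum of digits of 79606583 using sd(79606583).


sd(79606583) = 3 + sd(7960658)
sd(7960658) = 8 + sd(796065)
sd(796065) = 5 + sd(79606)
sd(79606) = 6 + sd(7960)
sd(7960) = 0 + sd(796)
sd(796) = 6 + sd(79)
sd(79) = 9 + sd(7)
sd(7) = 7  (base case)
Total: 3 + 8 + 5 + 6 + 0 + 6 + 9 + 7 = 44

44


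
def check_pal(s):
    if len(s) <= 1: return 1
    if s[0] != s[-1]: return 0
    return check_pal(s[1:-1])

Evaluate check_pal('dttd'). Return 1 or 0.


check_pal('dttd'): s[0]='d' == s[-1]='d' -> check check_pal('tt')
check_pal('tt'): s[0]='t' == s[-1]='t' -> check check_pal('')
check_pal(''): len <= 1 -> return 1  (base case)
Result: 1 (palindrome)

1


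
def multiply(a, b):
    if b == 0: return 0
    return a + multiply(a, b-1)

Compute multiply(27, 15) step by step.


multiply(27, 15) = 27 + multiply(27, 14)
multiply(27, 14) = 27 + multiply(27, 13)
multiply(27, 13) = 27 + multiply(27, 12)
multiply(27, 12) = 27 + multiply(27, 11)
multiply(27, 11) = 27 + multiply(27, 10)
multiply(27, 10) = 27 + multiply(27, 9)
multiply(27, 9) = 27 + multiply(27, 8)
multiply(27, 8) = 27 + multiply(27, 7)
multiply(27, 7) = 27 + multiply(27, 6)
multiply(27, 6) = 27 + multiply(27, 5)
multiply(27, 5) = 27 + multiply(27, 4)
multiply(27, 4) = 27 + multiply(27, 3)
multiply(27, 3) = 27 + multiply(27, 2)
multiply(27, 2) = 27 + multiply(27, 1)
multiply(27, 1) = 27 + multiply(27, 0)
multiply(27, 0) = 0  (base case)
Total: 27 + 27 + 27 + 27 + 27 + 27 + 27 + 27 + 27 + 27 + 27 + 27 + 27 + 27 + 27 + 0 = 405

405


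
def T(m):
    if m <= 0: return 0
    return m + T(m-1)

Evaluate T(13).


T(13)
= 13 + 12 + 11 + 10 + 9 + 8 + 7 + 6 + 5 + 4 + 3 + 2 + 1 + T(0)
= 13 + 12 + 11 + 10 + 9 + 8 + 7 + 6 + 5 + 4 + 3 + 2 + 1 + 0
= 91

91


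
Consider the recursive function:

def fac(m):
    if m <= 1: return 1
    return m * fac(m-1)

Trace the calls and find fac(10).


fac(10)
= 10 * fac(9)
= 10 * 9 * fac(8)
= 10 * 9 * 8 * fac(7)
= 10 * 9 * 8 * 7 * fac(6)
= 10 * 9 * 8 * 7 * 6 * fac(5)
= 10 * 9 * 8 * 7 * 6 * 5 * fac(4)
= 10 * 9 * 8 * 7 * 6 * 5 * 4 * fac(3)
= 10 * 9 * 8 * 7 * 6 * 5 * 4 * 3 * fac(2)
= 10 * 9 * 8 * 7 * 6 * 5 * 4 * 3 * 2 * fac(1)
= 10 * 9 * 8 * 7 * 6 * 5 * 4 * 3 * 2 * 1
= 3628800

3628800


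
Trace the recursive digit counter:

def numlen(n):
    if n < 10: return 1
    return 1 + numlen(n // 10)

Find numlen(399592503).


numlen(399592503) = 1 + numlen(39959250)
numlen(39959250) = 1 + numlen(3995925)
numlen(3995925) = 1 + numlen(399592)
numlen(399592) = 1 + numlen(39959)
numlen(39959) = 1 + numlen(3995)
numlen(3995) = 1 + numlen(399)
numlen(399) = 1 + numlen(39)
numlen(39) = 1 + numlen(3)
numlen(3) = 1  (base case: 3 < 10)
Unwinding: 1 + 1 + 1 + 1 + 1 + 1 + 1 + 1 + 1 = 9

9


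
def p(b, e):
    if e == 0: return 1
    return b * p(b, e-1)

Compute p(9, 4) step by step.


p(9, 4)
= 9 * p(9, 3)
= 9 * 9 * p(9, 2)
= 9 * 9 * 9 * p(9, 1)
= 9 * 9 * 9 * 9 * p(9, 0)
= 9 * 9 * 9 * 9 * 1
= 6561

6561


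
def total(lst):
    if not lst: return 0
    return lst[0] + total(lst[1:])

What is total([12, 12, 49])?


total([12, 12, 49]) = 12 + total([12, 49])
total([12, 49]) = 12 + total([49])
total([49]) = 49 + total([])
total([]) = 0  (base case)
Total: 12 + 12 + 49 + 0 = 73

73


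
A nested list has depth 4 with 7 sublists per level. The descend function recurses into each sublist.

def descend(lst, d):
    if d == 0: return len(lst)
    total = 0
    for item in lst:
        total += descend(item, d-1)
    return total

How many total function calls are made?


At depth 0 (root): 1 call
At depth 1: each of 1 parents calls descend on 7 children = 7 calls
At depth 2: each of 7 parents calls descend on 7 children = 49 calls
At depth 3: each of 49 parents calls descend on 7 children = 343 calls
At depth 4: each of 343 parents calls descend on 7 children = 2401 calls
Total: 1 + 7 + 49 + 343 + 2401 = 2801

2801


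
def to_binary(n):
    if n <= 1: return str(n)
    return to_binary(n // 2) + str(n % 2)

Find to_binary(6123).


to_binary(6123) = to_binary(3061) + '1'
to_binary(3061) = to_binary(1530) + '1'
to_binary(1530) = to_binary(765) + '0'
to_binary(765) = to_binary(382) + '1'
to_binary(382) = to_binary(191) + '0'
to_binary(191) = to_binary(95) + '1'
to_binary(95) = to_binary(47) + '1'
to_binary(47) = to_binary(23) + '1'
to_binary(23) = to_binary(11) + '1'
to_binary(11) = to_binary(5) + '1'
to_binary(5) = to_binary(2) + '1'
to_binary(2) = to_binary(1) + '0'
to_binary(1) = '1'  (base case)
Concatenating: '1' + '0' + '1' + '1' + '1' + '1' + '1' + '1' + '0' + '1' + '0' + '1' + '1' = '1011111101011'

1011111101011


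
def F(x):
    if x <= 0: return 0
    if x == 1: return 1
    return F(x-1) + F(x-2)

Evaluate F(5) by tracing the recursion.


Computing F(5) bottom-up:
F(0) = 0
F(1) = 1
F(2) = F(1) + F(0) = 1 + 0 = 1
F(3) = F(2) + F(1) = 1 + 1 = 2
F(4) = F(3) + F(2) = 2 + 1 = 3
F(5) = F(4) + F(3) = 3 + 2 = 5

5


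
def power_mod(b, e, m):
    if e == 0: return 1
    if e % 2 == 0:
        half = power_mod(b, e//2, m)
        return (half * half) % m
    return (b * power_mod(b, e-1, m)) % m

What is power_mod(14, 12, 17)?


power_mod(14, 12, 17): e is even, compute power_mod(14, 6, 17)
  power_mod(14, 6, 17): e is even, compute power_mod(14, 3, 17)
    power_mod(14, 3, 17): e is odd, compute power_mod(14, 2, 17)
      power_mod(14, 2, 17): e is even, compute power_mod(14, 1, 17)
        power_mod(14, 1, 17): e is odd, compute power_mod(14, 0, 17)
          power_mod(14, 0, 17) = 1
        (14 * 1) % 17 = 14
      half=14, (14*14) % 17 = 9
    (14 * 9) % 17 = 7
  half=7, (7*7) % 17 = 15
half=15, (15*15) % 17 = 4

4


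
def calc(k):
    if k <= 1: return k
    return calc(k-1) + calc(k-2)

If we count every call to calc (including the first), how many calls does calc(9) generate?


Let C(n) = total calls for calc(n)
C(0) = 1, C(1) = 1
C(2) = 1 + C(1) + C(0) = 1 + 1 + 1 = 3
C(3) = 1 + C(2) + C(1) = 1 + 3 + 1 = 5
C(4) = 1 + C(3) + C(2) = 1 + 5 + 3 = 9
C(5) = 1 + C(4) + C(3) = 1 + 9 + 5 = 15
C(6) = 1 + C(5) + C(4) = 1 + 15 + 9 = 25
C(7) = 1 + C(6) + C(5) = 1 + 25 + 15 = 41
C(8) = 1 + C(7) + C(6) = 1 + 41 + 25 = 67
C(9) = 1 + C(8) + C(7) = 1 + 67 + 41 = 109

109


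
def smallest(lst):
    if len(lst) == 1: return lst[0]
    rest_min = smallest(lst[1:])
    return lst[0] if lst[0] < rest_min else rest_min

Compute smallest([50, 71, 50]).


smallest([50, 71, 50]): compare 50 with smallest([71, 50])
smallest([71, 50]): compare 71 with smallest([50])
smallest([50]) = 50  (base case)
Compare 71 with 50 -> 50
Compare 50 with 50 -> 50

50


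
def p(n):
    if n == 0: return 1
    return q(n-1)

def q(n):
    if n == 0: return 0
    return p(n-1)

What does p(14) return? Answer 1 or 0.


p(14) = q(13)
q(13) = p(12)
p(12) = q(11)
q(11) = p(10)
p(10) = q(9)
q(9) = p(8)
p(8) = q(7)
q(7) = p(6)
p(6) = q(5)
q(5) = p(4)
p(4) = q(3)
q(3) = p(2)
p(2) = q(1)
q(1) = p(0)
p(0) = 1  (base case)
Result: 1

1


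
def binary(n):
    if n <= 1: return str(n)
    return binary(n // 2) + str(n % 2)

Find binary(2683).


binary(2683) = binary(1341) + '1'
binary(1341) = binary(670) + '1'
binary(670) = binary(335) + '0'
binary(335) = binary(167) + '1'
binary(167) = binary(83) + '1'
binary(83) = binary(41) + '1'
binary(41) = binary(20) + '1'
binary(20) = binary(10) + '0'
binary(10) = binary(5) + '0'
binary(5) = binary(2) + '1'
binary(2) = binary(1) + '0'
binary(1) = '1'  (base case)
Concatenating: '1' + '0' + '1' + '0' + '0' + '1' + '1' + '1' + '1' + '0' + '1' + '1' = '101001111011'

101001111011


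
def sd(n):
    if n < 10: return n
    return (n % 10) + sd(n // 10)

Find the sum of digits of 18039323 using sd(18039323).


sd(18039323) = 3 + sd(1803932)
sd(1803932) = 2 + sd(180393)
sd(180393) = 3 + sd(18039)
sd(18039) = 9 + sd(1803)
sd(1803) = 3 + sd(180)
sd(180) = 0 + sd(18)
sd(18) = 8 + sd(1)
sd(1) = 1  (base case)
Total: 3 + 2 + 3 + 9 + 3 + 0 + 8 + 1 = 29

29


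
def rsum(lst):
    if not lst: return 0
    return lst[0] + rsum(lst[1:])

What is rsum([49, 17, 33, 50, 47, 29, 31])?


rsum([49, 17, 33, 50, 47, 29, 31]) = 49 + rsum([17, 33, 50, 47, 29, 31])
rsum([17, 33, 50, 47, 29, 31]) = 17 + rsum([33, 50, 47, 29, 31])
rsum([33, 50, 47, 29, 31]) = 33 + rsum([50, 47, 29, 31])
rsum([50, 47, 29, 31]) = 50 + rsum([47, 29, 31])
rsum([47, 29, 31]) = 47 + rsum([29, 31])
rsum([29, 31]) = 29 + rsum([31])
rsum([31]) = 31 + rsum([])
rsum([]) = 0  (base case)
Total: 49 + 17 + 33 + 50 + 47 + 29 + 31 + 0 = 256

256


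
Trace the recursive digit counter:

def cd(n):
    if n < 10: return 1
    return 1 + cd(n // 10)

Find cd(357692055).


cd(357692055) = 1 + cd(35769205)
cd(35769205) = 1 + cd(3576920)
cd(3576920) = 1 + cd(357692)
cd(357692) = 1 + cd(35769)
cd(35769) = 1 + cd(3576)
cd(3576) = 1 + cd(357)
cd(357) = 1 + cd(35)
cd(35) = 1 + cd(3)
cd(3) = 1  (base case: 3 < 10)
Unwinding: 1 + 1 + 1 + 1 + 1 + 1 + 1 + 1 + 1 = 9

9


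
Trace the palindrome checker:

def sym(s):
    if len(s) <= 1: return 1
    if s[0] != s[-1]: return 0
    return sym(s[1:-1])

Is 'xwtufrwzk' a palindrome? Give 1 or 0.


sym('xwtufrwzk'): s[0]='x' != s[-1]='k' -> return 0
Result: 0 (not a palindrome)

0


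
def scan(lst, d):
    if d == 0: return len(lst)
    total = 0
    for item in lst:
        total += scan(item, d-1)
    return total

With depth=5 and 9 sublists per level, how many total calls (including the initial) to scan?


At depth 0 (root): 1 call
At depth 1: each of 1 parents calls scan on 9 children = 9 calls
At depth 2: each of 9 parents calls scan on 9 children = 81 calls
At depth 3: each of 81 parents calls scan on 9 children = 729 calls
At depth 4: each of 729 parents calls scan on 9 children = 6561 calls
At depth 5: each of 6561 parents calls scan on 9 children = 59049 calls
Total: 1 + 9 + 81 + 729 + 6561 + 59049 = 66430

66430
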